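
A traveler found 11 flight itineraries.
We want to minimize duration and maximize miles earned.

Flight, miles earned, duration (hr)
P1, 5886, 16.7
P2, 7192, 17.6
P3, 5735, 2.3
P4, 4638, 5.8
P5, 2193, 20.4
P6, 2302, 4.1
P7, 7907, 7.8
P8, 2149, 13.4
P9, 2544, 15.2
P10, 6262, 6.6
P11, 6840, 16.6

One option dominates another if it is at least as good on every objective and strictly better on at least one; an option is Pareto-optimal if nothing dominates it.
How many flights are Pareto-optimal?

3

P1: dominated by P7 (miles earned 7907≥5886, duration 7.8≤16.7).
P2: dominated by P7 (miles earned 7907≥7192, duration 7.8≤17.6).
P3: not dominated (best duration).
P4: dominated by P3 (miles earned 5735≥4638, duration 2.3≤5.8).
P5: dominated by P1 (miles earned 5886≥2193, duration 16.7≤20.4).
P6: dominated by P3 (miles earned 5735≥2302, duration 2.3≤4.1).
P7: not dominated (best miles earned).
P8: dominated by P3 (miles earned 5735≥2149, duration 2.3≤13.4).
P9: dominated by P3 (miles earned 5735≥2544, duration 2.3≤15.2).
P10: not dominated.
P11: dominated by P7 (miles earned 7907≥6840, duration 7.8≤16.6).
Pareto-optimal: P3, P7, P10 → 3.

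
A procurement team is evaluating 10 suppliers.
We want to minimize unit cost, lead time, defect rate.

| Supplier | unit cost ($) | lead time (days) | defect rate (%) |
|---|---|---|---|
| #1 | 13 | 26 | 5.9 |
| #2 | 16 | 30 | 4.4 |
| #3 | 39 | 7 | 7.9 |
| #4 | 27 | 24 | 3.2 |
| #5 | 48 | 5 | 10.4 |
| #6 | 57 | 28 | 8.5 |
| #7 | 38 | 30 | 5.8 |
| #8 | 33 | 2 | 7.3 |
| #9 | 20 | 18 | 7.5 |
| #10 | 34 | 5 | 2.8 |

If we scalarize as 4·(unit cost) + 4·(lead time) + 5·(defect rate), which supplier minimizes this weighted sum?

#10

#1: 4·13 + 4·26 + 5·5.9 = 185.5
#2: 4·16 + 4·30 + 5·4.4 = 206.0
#3: 4·39 + 4·7 + 5·7.9 = 223.5
#4: 4·27 + 4·24 + 5·3.2 = 220.0
#5: 4·48 + 4·5 + 5·10.4 = 264.0
#6: 4·57 + 4·28 + 5·8.5 = 382.5
#7: 4·38 + 4·30 + 5·5.8 = 301.0
#8: 4·33 + 4·2 + 5·7.3 = 176.5
#9: 4·20 + 4·18 + 5·7.5 = 189.5
#10: 4·34 + 4·5 + 5·2.8 = 170.0
Lowest: #10 at 170.0.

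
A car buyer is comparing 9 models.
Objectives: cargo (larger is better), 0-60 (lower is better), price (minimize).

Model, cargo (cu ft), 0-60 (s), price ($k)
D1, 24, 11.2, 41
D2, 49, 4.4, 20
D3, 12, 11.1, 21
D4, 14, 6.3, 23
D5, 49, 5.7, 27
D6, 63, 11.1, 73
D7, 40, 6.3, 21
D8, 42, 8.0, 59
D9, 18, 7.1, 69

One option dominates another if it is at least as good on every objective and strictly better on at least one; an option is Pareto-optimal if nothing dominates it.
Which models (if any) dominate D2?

none

D1: worse on cargo (24 vs 49).
D3: worse on cargo (12 vs 49).
D4: worse on cargo (14 vs 49).
D5: worse on 0-60 (5.7 vs 4.4).
D6: worse on 0-60 (11.1 vs 4.4).
D7: worse on cargo (40 vs 49).
D8: worse on cargo (42 vs 49).
D9: worse on cargo (18 vs 49).
No option dominates D2.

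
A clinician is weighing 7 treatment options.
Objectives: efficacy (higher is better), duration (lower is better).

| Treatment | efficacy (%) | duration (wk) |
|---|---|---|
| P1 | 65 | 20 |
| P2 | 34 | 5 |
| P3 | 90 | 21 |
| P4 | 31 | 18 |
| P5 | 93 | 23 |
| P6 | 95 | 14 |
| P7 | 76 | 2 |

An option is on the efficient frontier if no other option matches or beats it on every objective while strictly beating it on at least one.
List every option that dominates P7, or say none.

none

P1: worse on efficacy (65 vs 76).
P2: worse on efficacy (34 vs 76).
P3: worse on duration (21 vs 2).
P4: worse on efficacy (31 vs 76).
P5: worse on duration (23 vs 2).
P6: worse on duration (14 vs 2).
No option dominates P7.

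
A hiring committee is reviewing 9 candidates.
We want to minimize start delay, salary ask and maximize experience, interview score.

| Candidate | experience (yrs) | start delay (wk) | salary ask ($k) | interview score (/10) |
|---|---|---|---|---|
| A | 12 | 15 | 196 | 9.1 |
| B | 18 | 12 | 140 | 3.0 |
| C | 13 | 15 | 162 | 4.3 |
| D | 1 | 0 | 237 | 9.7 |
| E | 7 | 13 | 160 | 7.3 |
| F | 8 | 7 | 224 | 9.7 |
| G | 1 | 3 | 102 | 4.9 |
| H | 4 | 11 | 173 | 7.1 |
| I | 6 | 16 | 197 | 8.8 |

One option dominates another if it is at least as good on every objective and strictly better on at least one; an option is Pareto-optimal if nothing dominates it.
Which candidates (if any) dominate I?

A: experience 12≥6, start delay 15≤16, salary ask 196≤197, interview score 9.1≥8.8 — dominates I.
Others (B, C, D, E, F, G, H) are each worse than I on at least one objective.

A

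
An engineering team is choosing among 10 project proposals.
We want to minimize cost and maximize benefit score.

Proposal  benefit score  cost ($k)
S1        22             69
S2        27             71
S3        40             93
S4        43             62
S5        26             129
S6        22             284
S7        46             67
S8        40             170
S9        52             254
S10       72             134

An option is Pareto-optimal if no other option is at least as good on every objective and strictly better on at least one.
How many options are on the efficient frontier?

S1: dominated by S4 (benefit score 43≥22, cost 62≤69).
S2: dominated by S4 (benefit score 43≥27, cost 62≤71).
S3: dominated by S4 (benefit score 43≥40, cost 62≤93).
S4: not dominated (best cost).
S5: dominated by S2 (benefit score 27≥26, cost 71≤129).
S6: dominated by S1 (benefit score 22≥22, cost 69≤284).
S7: not dominated.
S8: dominated by S3 (benefit score 40≥40, cost 93≤170).
S9: dominated by S10 (benefit score 72≥52, cost 134≤254).
S10: not dominated (best benefit score).
Pareto-optimal: S4, S7, S10 → 3.

3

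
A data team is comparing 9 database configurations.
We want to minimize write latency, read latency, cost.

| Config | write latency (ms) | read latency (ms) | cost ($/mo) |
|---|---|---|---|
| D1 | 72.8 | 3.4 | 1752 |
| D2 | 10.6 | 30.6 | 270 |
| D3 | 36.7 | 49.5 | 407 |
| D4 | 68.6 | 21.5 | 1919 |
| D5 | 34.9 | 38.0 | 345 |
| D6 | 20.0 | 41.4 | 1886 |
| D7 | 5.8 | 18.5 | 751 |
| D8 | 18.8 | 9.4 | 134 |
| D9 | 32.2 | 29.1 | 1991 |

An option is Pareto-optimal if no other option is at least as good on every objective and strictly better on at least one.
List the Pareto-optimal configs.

D1: not dominated (best read latency).
D2: not dominated.
D3: dominated by D2 (write latency 10.6≤36.7, read latency 30.6≤49.5, cost 270≤407).
D4: dominated by D7 (write latency 5.8≤68.6, read latency 18.5≤21.5, cost 751≤1919).
D5: dominated by D2 (write latency 10.6≤34.9, read latency 30.6≤38.0, cost 270≤345).
D6: dominated by D2 (write latency 10.6≤20.0, read latency 30.6≤41.4, cost 270≤1886).
D7: not dominated (best write latency).
D8: not dominated (best cost).
D9: dominated by D7 (write latency 5.8≤32.2, read latency 18.5≤29.1, cost 751≤1991).

D1, D2, D7, D8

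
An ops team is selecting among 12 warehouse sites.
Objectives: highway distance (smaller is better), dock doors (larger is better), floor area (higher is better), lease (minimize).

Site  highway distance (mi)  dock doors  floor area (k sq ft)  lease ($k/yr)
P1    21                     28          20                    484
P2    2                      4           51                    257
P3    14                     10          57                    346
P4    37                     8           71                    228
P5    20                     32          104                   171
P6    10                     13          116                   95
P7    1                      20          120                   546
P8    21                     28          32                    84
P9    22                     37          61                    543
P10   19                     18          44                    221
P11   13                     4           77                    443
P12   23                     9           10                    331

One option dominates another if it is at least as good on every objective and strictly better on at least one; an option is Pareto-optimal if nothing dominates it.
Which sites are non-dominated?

P2, P5, P6, P7, P8, P9, P10

P1: dominated by P5 (highway distance 20≤21, dock doors 32≥28, floor area 104≥20, lease 171≤484).
P2: not dominated.
P3: dominated by P6 (highway distance 10≤14, dock doors 13≥10, floor area 116≥57, lease 95≤346).
P4: dominated by P5 (highway distance 20≤37, dock doors 32≥8, floor area 104≥71, lease 171≤228).
P5: not dominated.
P6: not dominated.
P7: not dominated (best highway distance).
P8: not dominated (best lease).
P9: not dominated (best dock doors).
P10: not dominated.
P11: dominated by P6 (highway distance 10≤13, dock doors 13≥4, floor area 116≥77, lease 95≤443).
P12: dominated by P5 (highway distance 20≤23, dock doors 32≥9, floor area 104≥10, lease 171≤331).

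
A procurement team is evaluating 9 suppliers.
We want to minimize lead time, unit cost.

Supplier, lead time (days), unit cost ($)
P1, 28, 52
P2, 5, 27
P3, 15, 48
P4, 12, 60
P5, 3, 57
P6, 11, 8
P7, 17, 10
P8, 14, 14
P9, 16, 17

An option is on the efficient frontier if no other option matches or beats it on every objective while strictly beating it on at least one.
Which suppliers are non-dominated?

P2, P5, P6

P1: dominated by P2 (lead time 5≤28, unit cost 27≤52).
P2: not dominated.
P3: dominated by P2 (lead time 5≤15, unit cost 27≤48).
P4: dominated by P2 (lead time 5≤12, unit cost 27≤60).
P5: not dominated (best lead time).
P6: not dominated (best unit cost).
P7: dominated by P6 (lead time 11≤17, unit cost 8≤10).
P8: dominated by P6 (lead time 11≤14, unit cost 8≤14).
P9: dominated by P6 (lead time 11≤16, unit cost 8≤17).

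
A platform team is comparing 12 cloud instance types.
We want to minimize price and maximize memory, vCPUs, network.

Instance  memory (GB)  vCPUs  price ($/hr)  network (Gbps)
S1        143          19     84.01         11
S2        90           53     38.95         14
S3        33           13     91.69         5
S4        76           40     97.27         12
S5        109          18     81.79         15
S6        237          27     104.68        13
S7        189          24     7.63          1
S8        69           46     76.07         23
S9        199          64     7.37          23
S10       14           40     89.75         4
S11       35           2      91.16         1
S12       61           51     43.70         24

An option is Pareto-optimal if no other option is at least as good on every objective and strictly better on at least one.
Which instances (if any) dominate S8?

S9: memory 199≥69, vCPUs 64≥46, price 7.37≤76.07, network 23≥23 — dominates S8.
Others (S1, S2, S3, S4, S5, S6, S7, S10, S11, S12) are each worse than S8 on at least one objective.

S9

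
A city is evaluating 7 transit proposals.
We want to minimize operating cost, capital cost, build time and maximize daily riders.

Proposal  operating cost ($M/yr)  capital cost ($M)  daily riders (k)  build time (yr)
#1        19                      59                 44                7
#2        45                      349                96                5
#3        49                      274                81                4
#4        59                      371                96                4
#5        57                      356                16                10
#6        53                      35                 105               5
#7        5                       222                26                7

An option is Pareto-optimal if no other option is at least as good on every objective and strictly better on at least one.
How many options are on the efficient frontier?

#1: not dominated.
#2: not dominated.
#3: not dominated.
#4: not dominated.
#5: dominated by #1 (operating cost 19≤57, capital cost 59≤356, daily riders 44≥16, build time 7≤10).
#6: not dominated (best capital cost).
#7: not dominated (best operating cost).
Pareto-optimal: #1, #2, #3, #4, #6, #7 → 6.

6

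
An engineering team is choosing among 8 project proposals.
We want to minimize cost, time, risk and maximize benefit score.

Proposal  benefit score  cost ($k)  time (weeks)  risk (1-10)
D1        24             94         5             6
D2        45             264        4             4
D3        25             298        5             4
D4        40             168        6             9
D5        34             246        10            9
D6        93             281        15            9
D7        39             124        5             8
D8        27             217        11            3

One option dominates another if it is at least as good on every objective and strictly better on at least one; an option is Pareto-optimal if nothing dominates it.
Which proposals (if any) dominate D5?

D4, D7

D4: benefit score 40≥34, cost 168≤246, time 6≤10, risk 9≤9 — dominates D5.
D7: benefit score 39≥34, cost 124≤246, time 5≤10, risk 8≤9 — dominates D5.
Others (D1, D2, D3, D6, D8) are each worse than D5 on at least one objective.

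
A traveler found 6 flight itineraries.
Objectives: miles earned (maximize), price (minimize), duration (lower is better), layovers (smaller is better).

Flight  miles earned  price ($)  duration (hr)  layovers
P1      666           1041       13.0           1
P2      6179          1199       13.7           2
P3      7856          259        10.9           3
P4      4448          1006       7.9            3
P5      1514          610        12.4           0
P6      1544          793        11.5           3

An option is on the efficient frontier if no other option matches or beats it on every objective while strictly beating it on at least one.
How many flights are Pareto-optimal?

P1: dominated by P5 (miles earned 1514≥666, price 610≤1041, duration 12.4≤13.0, layovers 0≤1).
P2: not dominated.
P3: not dominated (best miles earned).
P4: not dominated (best duration).
P5: not dominated (best layovers).
P6: dominated by P3 (miles earned 7856≥1544, price 259≤793, duration 10.9≤11.5, layovers 3≤3).
Pareto-optimal: P2, P3, P4, P5 → 4.

4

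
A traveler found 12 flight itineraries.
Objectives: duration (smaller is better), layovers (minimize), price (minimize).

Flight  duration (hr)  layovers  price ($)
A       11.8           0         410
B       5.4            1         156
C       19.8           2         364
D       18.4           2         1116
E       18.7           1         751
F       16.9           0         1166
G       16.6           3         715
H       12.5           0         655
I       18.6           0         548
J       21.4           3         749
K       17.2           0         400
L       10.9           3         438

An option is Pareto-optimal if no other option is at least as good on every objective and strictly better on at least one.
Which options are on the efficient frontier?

A: not dominated.
B: not dominated (best duration).
C: dominated by B (duration 5.4≤19.8, layovers 1≤2, price 156≤364).
D: dominated by A (duration 11.8≤18.4, layovers 0≤2, price 410≤1116).
E: dominated by A (duration 11.8≤18.7, layovers 0≤1, price 410≤751).
F: dominated by A (duration 11.8≤16.9, layovers 0≤0, price 410≤1166).
G: dominated by A (duration 11.8≤16.6, layovers 0≤3, price 410≤715).
H: dominated by A (duration 11.8≤12.5, layovers 0≤0, price 410≤655).
I: dominated by A (duration 11.8≤18.6, layovers 0≤0, price 410≤548).
J: dominated by A (duration 11.8≤21.4, layovers 0≤3, price 410≤749).
K: not dominated.
L: dominated by B (duration 5.4≤10.9, layovers 1≤3, price 156≤438).

A, B, K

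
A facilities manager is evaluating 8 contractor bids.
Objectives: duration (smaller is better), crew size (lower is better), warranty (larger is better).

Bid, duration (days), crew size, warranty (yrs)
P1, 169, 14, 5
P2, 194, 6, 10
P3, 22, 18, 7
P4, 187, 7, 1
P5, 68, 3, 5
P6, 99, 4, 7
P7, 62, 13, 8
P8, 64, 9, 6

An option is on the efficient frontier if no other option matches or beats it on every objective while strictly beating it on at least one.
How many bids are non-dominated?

P1: dominated by P5 (duration 68≤169, crew size 3≤14, warranty 5≥5).
P2: not dominated (best warranty).
P3: not dominated (best duration).
P4: dominated by P5 (duration 68≤187, crew size 3≤7, warranty 5≥1).
P5: not dominated (best crew size).
P6: not dominated.
P7: not dominated.
P8: not dominated.
Pareto-optimal: P2, P3, P5, P6, P7, P8 → 6.

6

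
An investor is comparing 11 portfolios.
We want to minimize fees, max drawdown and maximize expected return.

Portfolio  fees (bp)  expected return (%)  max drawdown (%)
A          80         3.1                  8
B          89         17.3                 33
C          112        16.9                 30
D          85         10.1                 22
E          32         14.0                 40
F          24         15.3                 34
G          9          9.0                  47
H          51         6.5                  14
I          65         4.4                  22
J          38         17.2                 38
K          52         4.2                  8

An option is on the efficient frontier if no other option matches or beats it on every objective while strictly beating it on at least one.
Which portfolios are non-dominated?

A: dominated by K (fees 52≤80, expected return 4.2≥3.1, max drawdown 8≤8).
B: not dominated (best expected return).
C: not dominated.
D: not dominated.
E: dominated by F (fees 24≤32, expected return 15.3≥14.0, max drawdown 34≤40).
F: not dominated.
G: not dominated (best fees).
H: not dominated.
I: dominated by H (fees 51≤65, expected return 6.5≥4.4, max drawdown 14≤22).
J: not dominated.
K: not dominated.

B, C, D, F, G, H, J, K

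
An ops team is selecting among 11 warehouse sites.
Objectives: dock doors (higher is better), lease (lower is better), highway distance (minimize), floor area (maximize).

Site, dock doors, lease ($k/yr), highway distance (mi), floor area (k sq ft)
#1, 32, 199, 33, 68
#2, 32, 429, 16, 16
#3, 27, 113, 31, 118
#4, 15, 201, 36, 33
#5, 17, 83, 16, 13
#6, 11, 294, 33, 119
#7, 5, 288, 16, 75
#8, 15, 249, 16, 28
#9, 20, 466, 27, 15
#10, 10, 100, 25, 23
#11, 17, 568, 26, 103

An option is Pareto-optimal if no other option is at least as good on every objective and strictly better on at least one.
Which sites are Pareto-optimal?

#1, #2, #3, #5, #6, #7, #8, #10, #11

#1: not dominated.
#2: not dominated.
#3: not dominated.
#4: dominated by #1 (dock doors 32≥15, lease 199≤201, highway distance 33≤36, floor area 68≥33).
#5: not dominated (best lease).
#6: not dominated (best floor area).
#7: not dominated.
#8: not dominated.
#9: dominated by #2 (dock doors 32≥20, lease 429≤466, highway distance 16≤27, floor area 16≥15).
#10: not dominated.
#11: not dominated.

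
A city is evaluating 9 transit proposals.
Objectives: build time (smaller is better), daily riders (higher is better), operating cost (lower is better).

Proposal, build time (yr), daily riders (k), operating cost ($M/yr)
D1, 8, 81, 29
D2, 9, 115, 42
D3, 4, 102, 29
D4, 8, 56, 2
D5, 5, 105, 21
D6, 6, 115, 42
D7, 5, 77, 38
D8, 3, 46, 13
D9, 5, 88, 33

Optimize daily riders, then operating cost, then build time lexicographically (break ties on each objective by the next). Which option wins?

D6

First maximize daily riders: best is 115, kept {D2, D6}.
Then minimize operating cost: best is 42, kept {D2, D6}.
Then minimize build time: best is 6, kept {D6}.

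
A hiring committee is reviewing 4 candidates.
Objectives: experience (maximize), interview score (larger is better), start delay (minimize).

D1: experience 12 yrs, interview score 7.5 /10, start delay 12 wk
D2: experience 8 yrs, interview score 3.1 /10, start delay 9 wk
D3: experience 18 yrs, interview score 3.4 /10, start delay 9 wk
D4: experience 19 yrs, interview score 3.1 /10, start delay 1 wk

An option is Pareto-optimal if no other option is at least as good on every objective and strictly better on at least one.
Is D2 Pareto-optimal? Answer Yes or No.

D3 vs D2: experience 18≥8, interview score 3.4≥3.1, start delay 9≤9 — D3 is at least as good on every objective and strictly better on at least one, so D3 dominates D2.

No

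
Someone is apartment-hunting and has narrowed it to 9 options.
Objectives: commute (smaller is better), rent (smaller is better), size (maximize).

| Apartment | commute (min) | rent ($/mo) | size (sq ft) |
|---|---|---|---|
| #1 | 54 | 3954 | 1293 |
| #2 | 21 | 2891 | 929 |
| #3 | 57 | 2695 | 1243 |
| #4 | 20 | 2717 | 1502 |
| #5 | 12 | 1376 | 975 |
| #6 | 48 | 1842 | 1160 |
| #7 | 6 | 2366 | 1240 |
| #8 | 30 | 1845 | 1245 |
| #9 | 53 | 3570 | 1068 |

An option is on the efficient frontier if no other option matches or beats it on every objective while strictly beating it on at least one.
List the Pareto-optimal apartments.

#4, #5, #6, #7, #8

#1: dominated by #4 (commute 20≤54, rent 2717≤3954, size 1502≥1293).
#2: dominated by #4 (commute 20≤21, rent 2717≤2891, size 1502≥929).
#3: dominated by #8 (commute 30≤57, rent 1845≤2695, size 1245≥1243).
#4: not dominated (best size).
#5: not dominated (best rent).
#6: not dominated.
#7: not dominated (best commute).
#8: not dominated.
#9: dominated by #4 (commute 20≤53, rent 2717≤3570, size 1502≥1068).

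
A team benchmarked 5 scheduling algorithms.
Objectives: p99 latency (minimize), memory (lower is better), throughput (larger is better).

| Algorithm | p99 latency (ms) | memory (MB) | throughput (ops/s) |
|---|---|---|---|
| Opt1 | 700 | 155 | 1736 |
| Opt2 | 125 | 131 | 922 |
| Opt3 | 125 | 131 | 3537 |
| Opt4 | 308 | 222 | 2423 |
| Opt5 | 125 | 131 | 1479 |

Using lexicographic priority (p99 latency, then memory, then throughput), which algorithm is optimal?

Opt3

First minimize p99 latency: best is 125, kept {Opt2, Opt3, Opt5}.
Then minimize memory: best is 131, kept {Opt2, Opt3, Opt5}.
Then maximize throughput: best is 3537, kept {Opt3}.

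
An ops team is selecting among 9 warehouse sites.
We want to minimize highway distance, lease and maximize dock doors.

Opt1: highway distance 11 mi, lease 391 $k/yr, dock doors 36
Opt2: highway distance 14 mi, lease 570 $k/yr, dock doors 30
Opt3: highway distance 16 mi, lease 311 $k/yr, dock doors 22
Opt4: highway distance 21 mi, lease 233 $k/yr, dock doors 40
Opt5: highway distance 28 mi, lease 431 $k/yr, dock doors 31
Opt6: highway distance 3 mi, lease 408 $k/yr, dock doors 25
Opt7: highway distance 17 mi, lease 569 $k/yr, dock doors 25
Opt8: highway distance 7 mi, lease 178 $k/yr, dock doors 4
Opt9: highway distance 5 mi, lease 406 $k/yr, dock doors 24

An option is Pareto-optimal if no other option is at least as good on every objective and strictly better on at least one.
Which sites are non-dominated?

Opt1: not dominated.
Opt2: dominated by Opt1 (highway distance 11≤14, lease 391≤570, dock doors 36≥30).
Opt3: not dominated.
Opt4: not dominated (best dock doors).
Opt5: dominated by Opt1 (highway distance 11≤28, lease 391≤431, dock doors 36≥31).
Opt6: not dominated (best highway distance).
Opt7: dominated by Opt1 (highway distance 11≤17, lease 391≤569, dock doors 36≥25).
Opt8: not dominated (best lease).
Opt9: not dominated.

Opt1, Opt3, Opt4, Opt6, Opt8, Opt9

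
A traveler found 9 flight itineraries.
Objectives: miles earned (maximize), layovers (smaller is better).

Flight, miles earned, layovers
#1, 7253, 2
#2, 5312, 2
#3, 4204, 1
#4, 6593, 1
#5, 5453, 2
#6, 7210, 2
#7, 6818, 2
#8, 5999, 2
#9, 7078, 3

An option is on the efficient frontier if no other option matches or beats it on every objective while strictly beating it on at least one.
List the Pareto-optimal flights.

#1, #4

#1: not dominated (best miles earned).
#2: dominated by #1 (miles earned 7253≥5312, layovers 2≤2).
#3: dominated by #4 (miles earned 6593≥4204, layovers 1≤1).
#4: not dominated.
#5: dominated by #1 (miles earned 7253≥5453, layovers 2≤2).
#6: dominated by #1 (miles earned 7253≥7210, layovers 2≤2).
#7: dominated by #1 (miles earned 7253≥6818, layovers 2≤2).
#8: dominated by #1 (miles earned 7253≥5999, layovers 2≤2).
#9: dominated by #1 (miles earned 7253≥7078, layovers 2≤3).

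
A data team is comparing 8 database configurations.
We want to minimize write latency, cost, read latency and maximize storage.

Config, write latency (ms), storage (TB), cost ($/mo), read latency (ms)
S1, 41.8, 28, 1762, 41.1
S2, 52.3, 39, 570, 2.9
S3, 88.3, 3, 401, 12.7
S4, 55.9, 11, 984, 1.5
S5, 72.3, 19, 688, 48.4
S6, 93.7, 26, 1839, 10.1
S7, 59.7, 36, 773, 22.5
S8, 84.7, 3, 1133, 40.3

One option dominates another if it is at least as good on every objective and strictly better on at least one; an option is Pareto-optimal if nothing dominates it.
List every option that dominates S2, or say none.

S1: worse on storage (28 vs 39).
S3: worse on write latency (88.3 vs 52.3).
S4: worse on write latency (55.9 vs 52.3).
S5: worse on write latency (72.3 vs 52.3).
S6: worse on write latency (93.7 vs 52.3).
S7: worse on write latency (59.7 vs 52.3).
S8: worse on write latency (84.7 vs 52.3).
No option dominates S2.

none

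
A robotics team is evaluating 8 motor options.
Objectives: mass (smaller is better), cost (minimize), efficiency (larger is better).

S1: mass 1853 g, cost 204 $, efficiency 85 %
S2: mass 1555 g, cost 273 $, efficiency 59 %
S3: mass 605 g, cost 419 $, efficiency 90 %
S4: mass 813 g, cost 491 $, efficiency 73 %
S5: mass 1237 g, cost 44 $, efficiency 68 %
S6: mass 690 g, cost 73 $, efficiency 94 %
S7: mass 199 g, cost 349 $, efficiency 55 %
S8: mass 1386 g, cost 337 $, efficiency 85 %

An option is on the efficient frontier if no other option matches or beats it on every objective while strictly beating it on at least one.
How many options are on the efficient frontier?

4

S1: dominated by S6 (mass 690≤1853, cost 73≤204, efficiency 94≥85).
S2: dominated by S5 (mass 1237≤1555, cost 44≤273, efficiency 68≥59).
S3: not dominated.
S4: dominated by S3 (mass 605≤813, cost 419≤491, efficiency 90≥73).
S5: not dominated (best cost).
S6: not dominated (best efficiency).
S7: not dominated (best mass).
S8: dominated by S6 (mass 690≤1386, cost 73≤337, efficiency 94≥85).
Pareto-optimal: S3, S5, S6, S7 → 4.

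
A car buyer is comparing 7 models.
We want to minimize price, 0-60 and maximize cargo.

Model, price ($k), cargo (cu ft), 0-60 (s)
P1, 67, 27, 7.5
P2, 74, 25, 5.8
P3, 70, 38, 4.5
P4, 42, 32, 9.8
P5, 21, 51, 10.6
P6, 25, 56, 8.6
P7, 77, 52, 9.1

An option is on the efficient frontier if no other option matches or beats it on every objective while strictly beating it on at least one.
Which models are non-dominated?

P1, P3, P5, P6

P1: not dominated.
P2: dominated by P3 (price 70≤74, cargo 38≥25, 0-60 4.5≤5.8).
P3: not dominated (best 0-60).
P4: dominated by P6 (price 25≤42, cargo 56≥32, 0-60 8.6≤9.8).
P5: not dominated (best price).
P6: not dominated (best cargo).
P7: dominated by P6 (price 25≤77, cargo 56≥52, 0-60 8.6≤9.1).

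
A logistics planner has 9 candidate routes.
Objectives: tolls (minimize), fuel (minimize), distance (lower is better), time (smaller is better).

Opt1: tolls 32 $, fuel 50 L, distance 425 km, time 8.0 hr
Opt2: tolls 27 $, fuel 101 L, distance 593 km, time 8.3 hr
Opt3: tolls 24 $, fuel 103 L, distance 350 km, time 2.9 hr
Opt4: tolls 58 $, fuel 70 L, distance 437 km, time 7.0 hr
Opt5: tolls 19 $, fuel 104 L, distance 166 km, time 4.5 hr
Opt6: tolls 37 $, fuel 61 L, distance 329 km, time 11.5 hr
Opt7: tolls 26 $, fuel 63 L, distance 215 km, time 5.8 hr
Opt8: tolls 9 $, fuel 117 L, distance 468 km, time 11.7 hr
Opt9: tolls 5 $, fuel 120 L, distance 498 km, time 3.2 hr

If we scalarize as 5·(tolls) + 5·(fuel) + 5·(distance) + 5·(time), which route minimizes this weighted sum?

Opt1: 5·32 + 5·50 + 5·425 + 5·8.0 = 2575.0
Opt2: 5·27 + 5·101 + 5·593 + 5·8.3 = 3646.5
Opt3: 5·24 + 5·103 + 5·350 + 5·2.9 = 2399.5
Opt4: 5·58 + 5·70 + 5·437 + 5·7.0 = 2860.0
Opt5: 5·19 + 5·104 + 5·166 + 5·4.5 = 1467.5
Opt6: 5·37 + 5·61 + 5·329 + 5·11.5 = 2192.5
Opt7: 5·26 + 5·63 + 5·215 + 5·5.8 = 1549.0
Opt8: 5·9 + 5·117 + 5·468 + 5·11.7 = 3028.5
Opt9: 5·5 + 5·120 + 5·498 + 5·3.2 = 3131.0
Lowest: Opt5 at 1467.5.

Opt5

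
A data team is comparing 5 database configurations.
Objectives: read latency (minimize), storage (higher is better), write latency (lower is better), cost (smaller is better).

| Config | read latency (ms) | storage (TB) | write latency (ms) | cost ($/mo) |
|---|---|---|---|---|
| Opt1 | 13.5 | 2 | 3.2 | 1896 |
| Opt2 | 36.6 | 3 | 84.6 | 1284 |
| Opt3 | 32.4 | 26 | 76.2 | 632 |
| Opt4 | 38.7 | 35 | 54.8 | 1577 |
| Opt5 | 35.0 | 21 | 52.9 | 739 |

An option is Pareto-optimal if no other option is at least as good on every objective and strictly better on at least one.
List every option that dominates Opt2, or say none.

Opt3, Opt5

Opt3: read latency 32.4≤36.6, storage 26≥3, write latency 76.2≤84.6, cost 632≤1284 — dominates Opt2.
Opt5: read latency 35.0≤36.6, storage 21≥3, write latency 52.9≤84.6, cost 739≤1284 — dominates Opt2.
Others (Opt1, Opt4) are each worse than Opt2 on at least one objective.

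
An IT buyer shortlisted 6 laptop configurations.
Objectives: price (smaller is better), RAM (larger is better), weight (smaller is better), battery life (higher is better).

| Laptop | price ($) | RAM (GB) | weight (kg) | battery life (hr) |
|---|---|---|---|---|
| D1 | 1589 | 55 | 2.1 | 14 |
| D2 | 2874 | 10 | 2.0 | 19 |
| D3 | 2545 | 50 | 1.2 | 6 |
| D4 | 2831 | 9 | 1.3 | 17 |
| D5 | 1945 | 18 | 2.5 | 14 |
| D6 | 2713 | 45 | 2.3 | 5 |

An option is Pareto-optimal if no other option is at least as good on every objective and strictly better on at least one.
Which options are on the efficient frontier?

D1, D2, D3, D4

D1: not dominated (best price).
D2: not dominated (best battery life).
D3: not dominated (best weight).
D4: not dominated.
D5: dominated by D1 (price 1589≤1945, RAM 55≥18, weight 2.1≤2.5, battery life 14≥14).
D6: dominated by D1 (price 1589≤2713, RAM 55≥45, weight 2.1≤2.3, battery life 14≥5).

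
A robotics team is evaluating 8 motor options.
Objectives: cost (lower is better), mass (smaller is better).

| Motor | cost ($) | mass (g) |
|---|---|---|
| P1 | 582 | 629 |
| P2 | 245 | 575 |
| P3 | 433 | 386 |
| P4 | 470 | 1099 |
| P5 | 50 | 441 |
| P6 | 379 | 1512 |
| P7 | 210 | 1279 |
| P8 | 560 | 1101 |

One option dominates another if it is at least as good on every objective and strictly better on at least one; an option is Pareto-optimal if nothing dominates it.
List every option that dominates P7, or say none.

P5: cost 50≤210, mass 441≤1279 — dominates P7.
Others (P1, P2, P3, P4, P6, P8) are each worse than P7 on at least one objective.

P5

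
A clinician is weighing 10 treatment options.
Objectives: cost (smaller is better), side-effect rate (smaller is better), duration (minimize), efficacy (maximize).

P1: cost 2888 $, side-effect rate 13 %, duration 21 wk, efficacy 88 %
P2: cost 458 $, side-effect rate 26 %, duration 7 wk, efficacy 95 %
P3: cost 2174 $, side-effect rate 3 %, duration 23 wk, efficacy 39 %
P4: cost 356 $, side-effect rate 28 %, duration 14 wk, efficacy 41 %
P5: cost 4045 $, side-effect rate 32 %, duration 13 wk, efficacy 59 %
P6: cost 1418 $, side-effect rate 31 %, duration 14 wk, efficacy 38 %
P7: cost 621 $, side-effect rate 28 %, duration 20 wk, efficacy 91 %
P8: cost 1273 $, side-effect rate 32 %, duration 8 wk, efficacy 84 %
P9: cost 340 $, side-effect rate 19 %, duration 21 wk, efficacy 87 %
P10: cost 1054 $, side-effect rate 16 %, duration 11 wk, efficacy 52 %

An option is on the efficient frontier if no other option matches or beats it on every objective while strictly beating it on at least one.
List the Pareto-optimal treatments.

P1: not dominated.
P2: not dominated (best duration).
P3: not dominated (best side-effect rate).
P4: not dominated.
P5: dominated by P2 (cost 458≤4045, side-effect rate 26≤32, duration 7≤13, efficacy 95≥59).
P6: dominated by P2 (cost 458≤1418, side-effect rate 26≤31, duration 7≤14, efficacy 95≥38).
P7: dominated by P2 (cost 458≤621, side-effect rate 26≤28, duration 7≤20, efficacy 95≥91).
P8: dominated by P2 (cost 458≤1273, side-effect rate 26≤32, duration 7≤8, efficacy 95≥84).
P9: not dominated (best cost).
P10: not dominated.

P1, P2, P3, P4, P9, P10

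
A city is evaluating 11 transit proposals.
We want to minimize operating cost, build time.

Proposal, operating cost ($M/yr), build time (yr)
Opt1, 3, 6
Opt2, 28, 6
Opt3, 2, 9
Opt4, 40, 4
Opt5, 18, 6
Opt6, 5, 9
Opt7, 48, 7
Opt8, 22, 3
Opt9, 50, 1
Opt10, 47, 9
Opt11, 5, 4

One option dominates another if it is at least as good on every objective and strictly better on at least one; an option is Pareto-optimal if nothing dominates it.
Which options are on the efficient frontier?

Opt1: not dominated.
Opt2: dominated by Opt1 (operating cost 3≤28, build time 6≤6).
Opt3: not dominated (best operating cost).
Opt4: dominated by Opt8 (operating cost 22≤40, build time 3≤4).
Opt5: dominated by Opt1 (operating cost 3≤18, build time 6≤6).
Opt6: dominated by Opt1 (operating cost 3≤5, build time 6≤9).
Opt7: dominated by Opt1 (operating cost 3≤48, build time 6≤7).
Opt8: not dominated.
Opt9: not dominated (best build time).
Opt10: dominated by Opt1 (operating cost 3≤47, build time 6≤9).
Opt11: not dominated.

Opt1, Opt3, Opt8, Opt9, Opt11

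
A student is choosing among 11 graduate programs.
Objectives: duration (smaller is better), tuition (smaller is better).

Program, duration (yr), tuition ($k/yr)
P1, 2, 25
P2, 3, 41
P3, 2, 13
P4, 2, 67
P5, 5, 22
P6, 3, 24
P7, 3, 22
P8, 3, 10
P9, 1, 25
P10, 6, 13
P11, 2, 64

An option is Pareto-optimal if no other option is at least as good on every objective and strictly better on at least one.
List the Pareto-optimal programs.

P1: dominated by P3 (duration 2≤2, tuition 13≤25).
P2: dominated by P1 (duration 2≤3, tuition 25≤41).
P3: not dominated.
P4: dominated by P1 (duration 2≤2, tuition 25≤67).
P5: dominated by P3 (duration 2≤5, tuition 13≤22).
P6: dominated by P3 (duration 2≤3, tuition 13≤24).
P7: dominated by P3 (duration 2≤3, tuition 13≤22).
P8: not dominated (best tuition).
P9: not dominated (best duration).
P10: dominated by P3 (duration 2≤6, tuition 13≤13).
P11: dominated by P1 (duration 2≤2, tuition 25≤64).

P3, P8, P9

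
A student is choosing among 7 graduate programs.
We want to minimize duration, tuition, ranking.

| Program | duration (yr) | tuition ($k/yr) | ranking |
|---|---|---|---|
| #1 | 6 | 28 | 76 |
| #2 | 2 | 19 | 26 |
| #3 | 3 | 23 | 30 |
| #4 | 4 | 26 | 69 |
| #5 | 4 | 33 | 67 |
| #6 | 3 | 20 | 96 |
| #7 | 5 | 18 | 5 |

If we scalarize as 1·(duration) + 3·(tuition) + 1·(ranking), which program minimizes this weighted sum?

#7

#1: 1·6 + 3·28 + 1·76 = 166
#2: 1·2 + 3·19 + 1·26 = 85
#3: 1·3 + 3·23 + 1·30 = 102
#4: 1·4 + 3·26 + 1·69 = 151
#5: 1·4 + 3·33 + 1·67 = 170
#6: 1·3 + 3·20 + 1·96 = 159
#7: 1·5 + 3·18 + 1·5 = 64
Lowest: #7 at 64.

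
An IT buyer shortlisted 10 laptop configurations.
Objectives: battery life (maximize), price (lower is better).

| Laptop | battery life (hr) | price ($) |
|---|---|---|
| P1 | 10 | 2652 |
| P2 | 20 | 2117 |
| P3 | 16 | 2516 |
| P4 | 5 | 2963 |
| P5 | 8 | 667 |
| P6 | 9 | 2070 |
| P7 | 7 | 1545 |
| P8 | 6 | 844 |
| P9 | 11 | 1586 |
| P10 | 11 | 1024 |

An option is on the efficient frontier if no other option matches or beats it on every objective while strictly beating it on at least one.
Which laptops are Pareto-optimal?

P2, P5, P10

P1: dominated by P2 (battery life 20≥10, price 2117≤2652).
P2: not dominated (best battery life).
P3: dominated by P2 (battery life 20≥16, price 2117≤2516).
P4: dominated by P1 (battery life 10≥5, price 2652≤2963).
P5: not dominated (best price).
P6: dominated by P9 (battery life 11≥9, price 1586≤2070).
P7: dominated by P5 (battery life 8≥7, price 667≤1545).
P8: dominated by P5 (battery life 8≥6, price 667≤844).
P9: dominated by P10 (battery life 11≥11, price 1024≤1586).
P10: not dominated.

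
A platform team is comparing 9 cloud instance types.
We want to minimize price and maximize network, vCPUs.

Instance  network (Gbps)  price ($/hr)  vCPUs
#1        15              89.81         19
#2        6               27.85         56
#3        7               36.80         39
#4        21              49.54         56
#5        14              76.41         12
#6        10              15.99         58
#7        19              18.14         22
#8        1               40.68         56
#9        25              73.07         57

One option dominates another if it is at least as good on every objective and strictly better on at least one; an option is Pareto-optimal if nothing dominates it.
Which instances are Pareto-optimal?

#1: dominated by #4 (network 21≥15, price 49.54≤89.81, vCPUs 56≥19).
#2: dominated by #6 (network 10≥6, price 15.99≤27.85, vCPUs 58≥56).
#3: dominated by #6 (network 10≥7, price 15.99≤36.80, vCPUs 58≥39).
#4: not dominated.
#5: dominated by #4 (network 21≥14, price 49.54≤76.41, vCPUs 56≥12).
#6: not dominated (best price).
#7: not dominated.
#8: dominated by #2 (network 6≥1, price 27.85≤40.68, vCPUs 56≥56).
#9: not dominated (best network).

#4, #6, #7, #9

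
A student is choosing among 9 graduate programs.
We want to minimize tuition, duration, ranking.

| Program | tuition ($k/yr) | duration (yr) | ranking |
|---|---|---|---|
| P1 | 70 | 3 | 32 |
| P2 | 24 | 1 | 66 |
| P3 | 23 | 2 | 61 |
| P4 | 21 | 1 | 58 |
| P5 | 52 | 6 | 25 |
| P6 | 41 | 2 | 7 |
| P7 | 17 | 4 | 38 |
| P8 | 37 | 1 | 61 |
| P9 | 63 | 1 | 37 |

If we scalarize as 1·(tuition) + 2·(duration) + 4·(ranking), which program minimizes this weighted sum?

P6

P1: 1·70 + 2·3 + 4·32 = 204
P2: 1·24 + 2·1 + 4·66 = 290
P3: 1·23 + 2·2 + 4·61 = 271
P4: 1·21 + 2·1 + 4·58 = 255
P5: 1·52 + 2·6 + 4·25 = 164
P6: 1·41 + 2·2 + 4·7 = 73
P7: 1·17 + 2·4 + 4·38 = 177
P8: 1·37 + 2·1 + 4·61 = 283
P9: 1·63 + 2·1 + 4·37 = 213
Lowest: P6 at 73.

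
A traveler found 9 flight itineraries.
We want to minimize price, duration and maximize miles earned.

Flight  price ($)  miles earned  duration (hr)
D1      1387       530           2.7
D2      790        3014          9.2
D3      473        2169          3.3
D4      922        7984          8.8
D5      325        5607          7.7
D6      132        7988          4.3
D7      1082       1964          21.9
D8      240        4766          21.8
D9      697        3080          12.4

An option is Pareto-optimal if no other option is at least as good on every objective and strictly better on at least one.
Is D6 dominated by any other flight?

D1: worse on price (1387 vs 132).
D2: worse on price (790 vs 132).
D3: worse on price (473 vs 132).
D4: worse on price (922 vs 132).
D5: worse on price (325 vs 132).
D7: worse on price (1082 vs 132).
D8: worse on price (240 vs 132).
D9: worse on price (697 vs 132).
No option is at least as good as D6 on every objective and strictly better on one.

No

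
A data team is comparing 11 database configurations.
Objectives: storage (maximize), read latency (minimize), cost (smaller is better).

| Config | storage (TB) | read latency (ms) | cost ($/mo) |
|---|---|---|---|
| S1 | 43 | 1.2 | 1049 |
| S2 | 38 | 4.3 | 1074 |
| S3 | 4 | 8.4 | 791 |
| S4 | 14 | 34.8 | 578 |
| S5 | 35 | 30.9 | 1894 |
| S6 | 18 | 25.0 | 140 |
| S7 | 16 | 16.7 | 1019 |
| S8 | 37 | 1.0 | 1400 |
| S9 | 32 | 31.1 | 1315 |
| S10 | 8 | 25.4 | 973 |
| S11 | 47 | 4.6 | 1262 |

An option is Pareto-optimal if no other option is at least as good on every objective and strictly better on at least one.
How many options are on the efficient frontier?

S1: not dominated.
S2: dominated by S1 (storage 43≥38, read latency 1.2≤4.3, cost 1049≤1074).
S3: not dominated.
S4: dominated by S6 (storage 18≥14, read latency 25.0≤34.8, cost 140≤578).
S5: dominated by S1 (storage 43≥35, read latency 1.2≤30.9, cost 1049≤1894).
S6: not dominated (best cost).
S7: not dominated.
S8: not dominated (best read latency).
S9: dominated by S1 (storage 43≥32, read latency 1.2≤31.1, cost 1049≤1315).
S10: dominated by S6 (storage 18≥8, read latency 25.0≤25.4, cost 140≤973).
S11: not dominated (best storage).
Pareto-optimal: S1, S3, S6, S7, S8, S11 → 6.

6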